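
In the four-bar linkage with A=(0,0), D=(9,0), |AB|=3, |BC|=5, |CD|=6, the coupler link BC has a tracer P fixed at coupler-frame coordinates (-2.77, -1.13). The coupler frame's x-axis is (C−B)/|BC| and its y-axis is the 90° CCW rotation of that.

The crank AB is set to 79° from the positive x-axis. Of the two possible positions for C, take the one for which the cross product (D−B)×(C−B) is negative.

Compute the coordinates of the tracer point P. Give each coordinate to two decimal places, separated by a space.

A=(0,0), D=(9.00,0)
B = A + 3.00·(cos79°, sin79°) = (0.5724, 2.9449)
|BD| = 8.9273
circle(B,5.00) ∩ circle(D,6.00): a=3.8476, h=3.1932
  candidates: C₊=(5.2580,4.6901) cross=28.506; C₋=(3.1513,-1.3388) cross=-28.506
  mode - wants cross < 0 → take C=(3.1513,-1.3388) (cross=-28.506)
ex = (C−B)/|BC| = (0.5158,-0.8567); ey = (0.8567,0.5158)
P = B + -2.77·ex + -1.13·ey = (-1.8244,4.7352)

-1.82 4.74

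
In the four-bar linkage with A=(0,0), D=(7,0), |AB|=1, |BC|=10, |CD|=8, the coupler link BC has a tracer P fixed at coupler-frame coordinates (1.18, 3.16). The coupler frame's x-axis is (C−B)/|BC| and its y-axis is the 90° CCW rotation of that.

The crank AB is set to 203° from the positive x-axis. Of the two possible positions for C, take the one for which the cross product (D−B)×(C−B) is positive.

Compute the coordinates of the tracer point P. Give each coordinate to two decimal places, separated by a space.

A=(0,0), D=(7.00,0)
B = A + 1.00·(cos203°, sin203°) = (-0.9205, -0.3907)
|BD| = 7.9301
circle(B,10.00) ∩ circle(D,8.00): a=6.2349, h=7.8183
  candidates: C₊=(4.9216,7.7253) cross=62.000; C₋=(5.6920,-7.8924) cross=-62.000
  mode + wants cross > 0 → take C=(4.9216,7.7253) (cross=62.000)
ex = (C−B)/|BC| = (0.5842,0.8116); ey = (-0.8116,0.5842)
P = B + 1.18·ex + 3.16·ey = (-2.7958,2.4131)

-2.80 2.41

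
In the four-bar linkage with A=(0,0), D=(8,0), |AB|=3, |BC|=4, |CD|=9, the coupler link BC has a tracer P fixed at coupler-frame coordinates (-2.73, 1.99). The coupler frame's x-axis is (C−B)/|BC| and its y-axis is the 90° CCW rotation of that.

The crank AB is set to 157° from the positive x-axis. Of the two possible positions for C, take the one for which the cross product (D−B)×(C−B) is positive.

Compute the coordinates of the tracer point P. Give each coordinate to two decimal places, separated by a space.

A=(0,0), D=(8.00,0)
B = A + 3.00·(cos157°, sin157°) = (-2.7615, 1.1722)
|BD| = 10.8252
circle(B,4.00) ∩ circle(D,9.00): a=2.4103, h=3.1922
  candidates: C₊=(-0.0197,4.0847) cross=34.556; C₋=(-0.7110,-2.2623) cross=-34.556
  mode + wants cross > 0 → take C=(-0.0197,4.0847) (cross=34.556)
ex = (C−B)/|BC| = (0.6855,0.7281); ey = (-0.7281,0.6855)
P = B + -2.73·ex + 1.99·ey = (-6.0818,0.5485)

-6.08 0.55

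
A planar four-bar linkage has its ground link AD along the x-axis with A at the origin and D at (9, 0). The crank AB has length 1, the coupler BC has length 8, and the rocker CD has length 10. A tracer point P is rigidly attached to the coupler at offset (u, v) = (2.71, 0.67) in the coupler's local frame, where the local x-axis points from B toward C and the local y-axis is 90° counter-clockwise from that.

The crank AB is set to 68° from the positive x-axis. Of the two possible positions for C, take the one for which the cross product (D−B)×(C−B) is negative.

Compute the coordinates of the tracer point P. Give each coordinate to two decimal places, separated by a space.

A=(0,0), D=(9.00,0)
B = A + 1.00·(cos68°, sin68°) = (0.3746, 0.9272)
|BD| = 8.6751
circle(B,8.00) ∩ circle(D,10.00): a=2.2626, h=7.6734
  candidates: C₊=(3.4444,8.3148) cross=66.567; C₋=(1.8042,-6.9441) cross=-66.567
  mode - wants cross < 0 → take C=(1.8042,-6.9441) (cross=-66.567)
ex = (C−B)/|BC| = (0.1787,-0.9839); ey = (0.9839,0.1787)
P = B + 2.71·ex + 0.67·ey = (1.5181,-1.6195)

1.52 -1.62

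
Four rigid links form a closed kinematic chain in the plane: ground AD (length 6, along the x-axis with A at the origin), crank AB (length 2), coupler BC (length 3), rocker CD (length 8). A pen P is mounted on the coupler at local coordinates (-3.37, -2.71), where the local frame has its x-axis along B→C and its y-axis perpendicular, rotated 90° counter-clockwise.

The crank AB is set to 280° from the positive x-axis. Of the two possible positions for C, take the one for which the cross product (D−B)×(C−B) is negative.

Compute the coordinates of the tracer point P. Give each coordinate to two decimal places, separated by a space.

-1.53 1.93

A=(0,0), D=(6.00,0)
B = A + 2.00·(cos280°, sin280°) = (0.3473, -1.9696)
|BD| = 5.9860
circle(B,3.00) ∩ circle(D,8.00): a=-1.6010, h=2.5371
  candidates: C₊=(-1.9994,-0.1006) cross=15.187; C₋=(-0.3298,-4.8922) cross=-15.187
  mode - wants cross < 0 → take C=(-0.3298,-4.8922) (cross=-15.187)
ex = (C−B)/|BC| = (-0.2257,-0.9742); ey = (0.9742,-0.2257)
P = B + -3.37·ex + -2.71·ey = (-1.5322,1.9251)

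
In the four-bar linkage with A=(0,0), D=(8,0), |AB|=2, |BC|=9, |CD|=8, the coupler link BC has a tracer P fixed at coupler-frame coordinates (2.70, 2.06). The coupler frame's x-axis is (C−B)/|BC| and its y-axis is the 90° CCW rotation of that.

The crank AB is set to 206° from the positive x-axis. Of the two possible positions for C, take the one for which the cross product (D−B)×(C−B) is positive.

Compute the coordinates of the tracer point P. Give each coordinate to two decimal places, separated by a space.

-1.94 2.52

A=(0,0), D=(8.00,0)
B = A + 2.00·(cos206°, sin206°) = (-1.7976, -0.8767)
|BD| = 9.8367
circle(B,9.00) ∩ circle(D,8.00): a=5.7825, h=6.8966
  candidates: C₊=(3.3472,6.5078) cross=67.840; C₋=(4.5766,-7.2305) cross=-67.840
  mode + wants cross > 0 → take C=(3.3472,6.5078) (cross=67.840)
ex = (C−B)/|BC| = (0.5716,0.8205); ey = (-0.8205,0.5716)
P = B + 2.70·ex + 2.06·ey = (-1.9444,2.5162)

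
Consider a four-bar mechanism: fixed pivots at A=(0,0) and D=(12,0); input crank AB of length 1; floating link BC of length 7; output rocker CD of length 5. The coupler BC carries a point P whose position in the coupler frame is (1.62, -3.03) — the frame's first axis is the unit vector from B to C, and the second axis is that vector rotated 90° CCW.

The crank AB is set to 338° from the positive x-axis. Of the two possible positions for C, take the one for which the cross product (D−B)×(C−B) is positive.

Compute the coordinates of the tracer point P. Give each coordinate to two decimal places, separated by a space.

A=(0,0), D=(12.00,0)
B = A + 1.00·(cos338°, sin338°) = (0.9272, -0.3746)
|BD| = 11.0792
circle(B,7.00) ∩ circle(D,5.00): a=6.6227, h=2.2671
  candidates: C₊=(7.4694,2.1152) cross=25.118; C₋=(7.6227,-2.4165) cross=-25.118
  mode + wants cross > 0 → take C=(7.4694,2.1152) (cross=25.118)
ex = (C−B)/|BC| = (0.9346,0.3557); ey = (-0.3557,0.9346)
P = B + 1.62·ex + -3.03·ey = (3.5190,-2.6303)

3.52 -2.63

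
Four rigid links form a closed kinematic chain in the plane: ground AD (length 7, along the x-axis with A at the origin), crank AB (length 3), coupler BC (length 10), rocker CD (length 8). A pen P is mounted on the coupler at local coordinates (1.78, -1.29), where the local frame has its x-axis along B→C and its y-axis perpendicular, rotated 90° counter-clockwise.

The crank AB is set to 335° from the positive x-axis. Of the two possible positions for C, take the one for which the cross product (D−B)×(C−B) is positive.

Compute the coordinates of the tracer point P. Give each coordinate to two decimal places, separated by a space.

A=(0,0), D=(7.00,0)
B = A + 3.00·(cos335°, sin335°) = (2.7189, -1.2679)
|BD| = 4.4649
circle(B,10.00) ∩ circle(D,8.00): a=6.2639, h=7.7951
  candidates: C₊=(6.5115,7.9851) cross=34.804; C₋=(10.9385,-6.9634) cross=-34.804
  mode + wants cross > 0 → take C=(6.5115,7.9851) (cross=34.804)
ex = (C−B)/|BC| = (0.3793,0.9253); ey = (-0.9253,0.3793)
P = B + 1.78·ex + -1.29·ey = (4.5876,-0.1101)

4.59 -0.11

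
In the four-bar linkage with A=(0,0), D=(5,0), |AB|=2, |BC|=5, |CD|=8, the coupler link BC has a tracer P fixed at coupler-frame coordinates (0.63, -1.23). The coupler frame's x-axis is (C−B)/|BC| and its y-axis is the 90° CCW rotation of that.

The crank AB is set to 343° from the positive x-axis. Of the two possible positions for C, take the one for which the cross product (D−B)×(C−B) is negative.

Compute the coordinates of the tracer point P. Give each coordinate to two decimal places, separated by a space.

0.72 0.11

A=(0,0), D=(5.00,0)
B = A + 2.00·(cos343°, sin343°) = (1.9126, -0.5847)
|BD| = 3.1423
circle(B,5.00) ∩ circle(D,8.00): a=-4.6346, h=1.8764
  candidates: C₊=(-2.9902,0.3965) cross=5.896; C₋=(-2.2918,-3.2908) cross=-5.896
  mode - wants cross < 0 → take C=(-2.2918,-3.2908) (cross=-5.896)
ex = (C−B)/|BC| = (-0.8409,-0.5412); ey = (0.5412,-0.8409)
P = B + 0.63·ex + -1.23·ey = (0.7172,0.1086)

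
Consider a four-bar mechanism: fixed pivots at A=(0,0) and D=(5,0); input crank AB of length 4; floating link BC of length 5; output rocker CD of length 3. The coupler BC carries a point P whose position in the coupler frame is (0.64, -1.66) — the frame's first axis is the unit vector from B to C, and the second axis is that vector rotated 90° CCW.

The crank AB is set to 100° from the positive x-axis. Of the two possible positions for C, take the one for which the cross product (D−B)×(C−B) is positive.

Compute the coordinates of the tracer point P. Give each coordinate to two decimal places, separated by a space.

A=(0,0), D=(5.00,0)
B = A + 4.00·(cos100°, sin100°) = (-0.6946, 3.9392)
|BD| = 6.9243
circle(B,5.00) ∩ circle(D,3.00): a=4.6175, h=1.9180
  candidates: C₊=(4.1940,2.8897) cross=13.281; C₋=(2.0117,-0.2650) cross=-13.281
  mode + wants cross > 0 → take C=(4.1940,2.8897) (cross=13.281)
ex = (C−B)/|BC| = (0.9777,-0.2099); ey = (0.2099,0.9777)
P = B + 0.64·ex + -1.66·ey = (-0.4173,2.1819)

-0.42 2.18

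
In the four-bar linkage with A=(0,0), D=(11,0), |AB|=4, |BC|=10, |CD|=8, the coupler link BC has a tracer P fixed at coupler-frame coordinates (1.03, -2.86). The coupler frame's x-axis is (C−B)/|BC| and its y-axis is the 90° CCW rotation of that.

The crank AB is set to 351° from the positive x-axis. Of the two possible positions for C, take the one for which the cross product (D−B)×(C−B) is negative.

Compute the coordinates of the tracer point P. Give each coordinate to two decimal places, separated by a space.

2.54 -3.32

A=(0,0), D=(11.00,0)
B = A + 4.00·(cos351°, sin351°) = (3.9508, -0.6257)
|BD| = 7.0770
circle(B,10.00) ∩ circle(D,8.00): a=6.0819, h=7.9379
  candidates: C₊=(9.3070,7.8188) cross=56.176; C₋=(10.7107,-7.9948) cross=-56.176
  mode - wants cross < 0 → take C=(10.7107,-7.9948) (cross=-56.176)
ex = (C−B)/|BC| = (0.6760,-0.7369); ey = (0.7369,0.6760)
P = B + 1.03·ex + -2.86·ey = (2.5395,-3.3181)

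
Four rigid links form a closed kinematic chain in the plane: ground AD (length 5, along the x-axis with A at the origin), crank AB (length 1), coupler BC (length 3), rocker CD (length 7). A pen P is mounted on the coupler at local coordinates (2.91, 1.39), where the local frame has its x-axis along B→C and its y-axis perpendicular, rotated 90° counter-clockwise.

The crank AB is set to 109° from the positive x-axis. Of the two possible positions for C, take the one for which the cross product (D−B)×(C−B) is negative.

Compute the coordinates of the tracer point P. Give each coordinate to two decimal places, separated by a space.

A=(0,0), D=(5.00,0)
B = A + 1.00·(cos109°, sin109°) = (-0.3256, 0.9455)
|BD| = 5.4089
circle(B,3.00) ∩ circle(D,7.00): a=-0.9932, h=2.8308
  candidates: C₊=(-0.8086,3.9064) cross=15.311; C₋=(-1.7983,-1.6681) cross=-15.311
  mode - wants cross < 0 → take C=(-1.7983,-1.6681) (cross=-15.311)
ex = (C−B)/|BC| = (-0.4909,-0.8712); ey = (0.8712,-0.4909)
P = B + 2.91·ex + 1.39·ey = (-0.5432,-2.2721)

-0.54 -2.27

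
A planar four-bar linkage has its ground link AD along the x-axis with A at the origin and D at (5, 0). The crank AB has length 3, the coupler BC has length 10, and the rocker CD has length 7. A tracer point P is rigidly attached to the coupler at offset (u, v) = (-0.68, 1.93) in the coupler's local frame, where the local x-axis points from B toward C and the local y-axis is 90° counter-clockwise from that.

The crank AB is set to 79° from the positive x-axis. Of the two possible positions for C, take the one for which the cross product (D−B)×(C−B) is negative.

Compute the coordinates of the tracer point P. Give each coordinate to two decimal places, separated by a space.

2.27 4.09

A=(0,0), D=(5.00,0)
B = A + 3.00·(cos79°, sin79°) = (0.5724, 2.9449)
|BD| = 5.3175
circle(B,10.00) ∩ circle(D,7.00): a=7.4542, h=6.6659
  candidates: C₊=(10.4708,4.3670) cross=35.446; C₋=(3.0875,-6.7337) cross=-35.446
  mode - wants cross < 0 → take C=(3.0875,-6.7337) (cross=-35.446)
ex = (C−B)/|BC| = (0.2515,-0.9679); ey = (0.9679,0.2515)
P = B + -0.68·ex + 1.93·ey = (2.2694,4.0884)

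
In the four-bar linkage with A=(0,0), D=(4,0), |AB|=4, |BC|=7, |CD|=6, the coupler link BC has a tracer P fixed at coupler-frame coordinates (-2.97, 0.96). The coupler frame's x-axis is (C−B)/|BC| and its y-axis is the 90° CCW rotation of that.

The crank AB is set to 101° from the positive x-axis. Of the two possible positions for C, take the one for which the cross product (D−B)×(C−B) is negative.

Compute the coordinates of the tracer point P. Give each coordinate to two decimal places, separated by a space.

A=(0,0), D=(4.00,0)
B = A + 4.00·(cos101°, sin101°) = (-0.7632, 3.9265)
|BD| = 6.1730
circle(B,7.00) ∩ circle(D,6.00): a=4.1395, h=5.6449
  candidates: C₊=(6.0215,5.6492) cross=34.846; C₋=(-1.1597,-3.0623) cross=-34.846
  mode - wants cross < 0 → take C=(-1.1597,-3.0623) (cross=-34.846)
ex = (C−B)/|BC| = (-0.0566,-0.9984); ey = (0.9984,-0.0566)
P = B + -2.97·ex + 0.96·ey = (0.3634,6.8374)

0.36 6.84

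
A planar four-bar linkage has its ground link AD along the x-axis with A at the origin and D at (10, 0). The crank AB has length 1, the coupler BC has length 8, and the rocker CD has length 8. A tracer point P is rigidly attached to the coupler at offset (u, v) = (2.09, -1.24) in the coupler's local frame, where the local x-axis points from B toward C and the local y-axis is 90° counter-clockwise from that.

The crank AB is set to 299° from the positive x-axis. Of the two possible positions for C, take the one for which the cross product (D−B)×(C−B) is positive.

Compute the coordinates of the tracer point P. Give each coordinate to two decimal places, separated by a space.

A=(0,0), D=(10.00,0)
B = A + 1.00·(cos299°, sin299°) = (0.4848, -0.8746)
|BD| = 9.5553
circle(B,8.00) ∩ circle(D,8.00): a=4.7777, h=6.4167
  candidates: C₊=(4.6551,5.9525) cross=61.314; C₋=(5.8297,-6.8271) cross=-61.314
  mode + wants cross > 0 → take C=(4.6551,5.9525) (cross=61.314)
ex = (C−B)/|BC| = (0.5213,0.8534); ey = (-0.8534,0.5213)
P = B + 2.09·ex + -1.24·ey = (2.6325,0.2626)

2.63 0.26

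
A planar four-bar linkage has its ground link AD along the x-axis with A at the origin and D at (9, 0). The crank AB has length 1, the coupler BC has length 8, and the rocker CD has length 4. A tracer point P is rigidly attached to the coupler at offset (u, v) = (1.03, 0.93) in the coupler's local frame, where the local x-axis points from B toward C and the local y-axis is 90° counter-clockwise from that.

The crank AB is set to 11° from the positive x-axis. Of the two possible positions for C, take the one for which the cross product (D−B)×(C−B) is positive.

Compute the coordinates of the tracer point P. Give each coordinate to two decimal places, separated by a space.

A=(0,0), D=(9.00,0)
B = A + 1.00·(cos11°, sin11°) = (0.9816, 0.1908)
|BD| = 8.0206
circle(B,8.00) ∩ circle(D,4.00): a=7.0026, h=3.8683
  candidates: C₊=(8.0743,3.8914) cross=31.026; C₋=(7.8902,-3.8430) cross=-31.026
  mode + wants cross > 0 → take C=(8.0743,3.8914) (cross=31.026)
ex = (C−B)/|BC| = (0.8866,0.4626); ey = (-0.4626,0.8866)
P = B + 1.03·ex + 0.93·ey = (1.4646,1.4918)

1.46 1.49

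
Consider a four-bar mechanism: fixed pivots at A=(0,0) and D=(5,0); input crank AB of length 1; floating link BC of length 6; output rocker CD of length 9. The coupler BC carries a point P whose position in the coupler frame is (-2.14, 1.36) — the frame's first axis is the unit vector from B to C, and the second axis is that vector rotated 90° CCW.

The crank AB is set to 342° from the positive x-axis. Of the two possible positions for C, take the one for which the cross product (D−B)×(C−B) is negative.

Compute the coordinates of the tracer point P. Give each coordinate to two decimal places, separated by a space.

3.23 0.81

A=(0,0), D=(5.00,0)
B = A + 1.00·(cos342°, sin342°) = (0.9511, -0.3090)
|BD| = 4.0607
circle(B,6.00) ∩ circle(D,9.00): a=-3.5105, h=4.8658
  candidates: C₊=(-2.9196,4.2755) cross=19.759; C₋=(-2.1790,-5.4279) cross=-19.759
  mode - wants cross < 0 → take C=(-2.1790,-5.4279) (cross=-19.759)
ex = (C−B)/|BC| = (-0.5217,-0.8531); ey = (0.8531,-0.5217)
P = B + -2.14·ex + 1.36·ey = (3.2277,0.8072)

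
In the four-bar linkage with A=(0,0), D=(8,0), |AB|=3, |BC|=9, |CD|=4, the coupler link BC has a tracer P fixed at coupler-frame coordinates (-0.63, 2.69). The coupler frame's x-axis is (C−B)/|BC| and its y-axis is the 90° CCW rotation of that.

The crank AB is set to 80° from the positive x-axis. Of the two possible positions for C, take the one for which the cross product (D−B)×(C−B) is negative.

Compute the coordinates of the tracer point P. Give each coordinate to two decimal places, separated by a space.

A=(0,0), D=(8.00,0)
B = A + 3.00·(cos80°, sin80°) = (0.5209, 2.9544)
|BD| = 8.0414
circle(B,9.00) ∩ circle(D,4.00): a=8.0623, h=3.9999
  candidates: C₊=(9.4890,3.7125) cross=32.165; C₋=(6.5498,-3.7279) cross=-32.165
  mode - wants cross < 0 → take C=(6.5498,-3.7279) (cross=-32.165)
ex = (C−B)/|BC| = (0.6699,-0.7425); ey = (0.7425,0.6699)
P = B + -0.63·ex + 2.69·ey = (2.0962,5.2241)

2.10 5.22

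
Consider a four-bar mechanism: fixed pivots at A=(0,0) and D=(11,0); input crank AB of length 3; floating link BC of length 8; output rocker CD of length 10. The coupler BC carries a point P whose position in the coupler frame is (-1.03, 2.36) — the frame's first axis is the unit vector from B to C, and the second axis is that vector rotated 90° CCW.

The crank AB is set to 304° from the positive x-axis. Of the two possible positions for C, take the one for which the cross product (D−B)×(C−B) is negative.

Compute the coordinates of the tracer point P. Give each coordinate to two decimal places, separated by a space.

A=(0,0), D=(11.00,0)
B = A + 3.00·(cos304°, sin304°) = (1.6776, -2.4871)
|BD| = 9.6485
circle(B,8.00) ∩ circle(D,10.00): a=2.9587, h=7.4328
  candidates: C₊=(2.6203,5.4571) cross=71.715; C₋=(6.4522,-8.9061) cross=-71.715
  mode - wants cross < 0 → take C=(6.4522,-8.9061) (cross=-71.715)
ex = (C−B)/|BC| = (0.5968,-0.8024); ey = (0.8024,0.5968)
P = B + -1.03·ex + 2.36·ey = (2.9564,-0.2522)

2.96 -0.25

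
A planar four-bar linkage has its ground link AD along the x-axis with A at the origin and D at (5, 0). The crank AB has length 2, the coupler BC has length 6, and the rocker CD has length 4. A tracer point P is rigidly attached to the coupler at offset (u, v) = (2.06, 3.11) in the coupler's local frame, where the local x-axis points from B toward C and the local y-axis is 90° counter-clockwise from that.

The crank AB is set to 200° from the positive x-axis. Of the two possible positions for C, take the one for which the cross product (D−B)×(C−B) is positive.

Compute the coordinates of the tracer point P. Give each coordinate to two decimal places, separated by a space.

A=(0,0), D=(5.00,0)
B = A + 2.00·(cos200°, sin200°) = (-1.8794, -0.6840)
|BD| = 6.9133
circle(B,6.00) ∩ circle(D,4.00): a=4.9031, h=3.4582
  candidates: C₊=(2.6575,3.2423) cross=23.908; C₋=(3.3419,-3.6401) cross=-23.908
  mode + wants cross > 0 → take C=(2.6575,3.2423) (cross=23.908)
ex = (C−B)/|BC| = (0.7562,0.6544); ey = (-0.6544,0.7562)
P = B + 2.06·ex + 3.11·ey = (-2.3569,3.0156)

-2.36 3.02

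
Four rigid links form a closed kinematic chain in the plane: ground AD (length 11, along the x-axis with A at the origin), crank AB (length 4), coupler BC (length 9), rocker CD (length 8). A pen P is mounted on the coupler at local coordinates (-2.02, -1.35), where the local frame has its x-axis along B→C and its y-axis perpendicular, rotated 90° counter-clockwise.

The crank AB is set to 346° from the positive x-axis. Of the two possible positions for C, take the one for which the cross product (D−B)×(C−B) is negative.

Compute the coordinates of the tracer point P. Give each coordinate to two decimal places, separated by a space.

A=(0,0), D=(11.00,0)
B = A + 4.00·(cos346°, sin346°) = (3.8812, -0.9677)
|BD| = 7.1843
circle(B,9.00) ∩ circle(D,8.00): a=4.7753, h=7.6287
  candidates: C₊=(7.5854,7.2347) cross=54.807; C₋=(9.6405,-7.8836) cross=-54.807
  mode - wants cross < 0 → take C=(9.6405,-7.8836) (cross=-54.807)
ex = (C−B)/|BC| = (0.6399,-0.7684); ey = (0.7684,0.6399)
P = B + -2.02·ex + -1.35·ey = (1.5511,-0.2793)

1.55 -0.28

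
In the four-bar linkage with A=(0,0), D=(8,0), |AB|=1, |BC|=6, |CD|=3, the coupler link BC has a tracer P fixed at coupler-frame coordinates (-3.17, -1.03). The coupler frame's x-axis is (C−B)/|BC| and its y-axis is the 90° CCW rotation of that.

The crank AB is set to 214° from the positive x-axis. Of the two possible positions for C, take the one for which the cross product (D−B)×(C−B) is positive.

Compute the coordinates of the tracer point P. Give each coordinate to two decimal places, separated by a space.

-3.74 -2.18

A=(0,0), D=(8.00,0)
B = A + 1.00·(cos214°, sin214°) = (-0.8290, -0.5592)
|BD| = 8.8467
circle(B,6.00) ∩ circle(D,3.00): a=5.9494, h=0.7780
  candidates: C₊=(5.0592,0.5933) cross=6.882; C₋=(5.1576,-0.9595) cross=-6.882
  mode + wants cross > 0 → take C=(5.0592,0.5933) (cross=6.882)
ex = (C−B)/|BC| = (0.9814,0.1921); ey = (-0.1921,0.9814)
P = B + -3.17·ex + -1.03·ey = (-3.7422,-2.1789)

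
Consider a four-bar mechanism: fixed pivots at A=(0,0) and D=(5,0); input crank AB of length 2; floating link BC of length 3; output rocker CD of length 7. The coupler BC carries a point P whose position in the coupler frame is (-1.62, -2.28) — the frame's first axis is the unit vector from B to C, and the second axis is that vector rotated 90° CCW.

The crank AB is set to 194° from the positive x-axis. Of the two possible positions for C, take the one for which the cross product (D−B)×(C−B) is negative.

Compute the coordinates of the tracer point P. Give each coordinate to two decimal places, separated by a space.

A=(0,0), D=(5.00,0)
B = A + 2.00·(cos194°, sin194°) = (-1.9406, -0.4838)
|BD| = 6.9574
circle(B,3.00) ∩ circle(D,7.00): a=0.6041, h=2.9385
  candidates: C₊=(-1.5423,2.4896) cross=20.445; C₋=(-1.1336,-3.3733) cross=-20.445
  mode - wants cross < 0 → take C=(-1.1336,-3.3733) (cross=-20.445)
ex = (C−B)/|BC| = (0.2690,-0.9631); ey = (0.9631,0.2690)
P = B + -1.62·ex + -2.28·ey = (-4.5723,0.4631)

-4.57 0.46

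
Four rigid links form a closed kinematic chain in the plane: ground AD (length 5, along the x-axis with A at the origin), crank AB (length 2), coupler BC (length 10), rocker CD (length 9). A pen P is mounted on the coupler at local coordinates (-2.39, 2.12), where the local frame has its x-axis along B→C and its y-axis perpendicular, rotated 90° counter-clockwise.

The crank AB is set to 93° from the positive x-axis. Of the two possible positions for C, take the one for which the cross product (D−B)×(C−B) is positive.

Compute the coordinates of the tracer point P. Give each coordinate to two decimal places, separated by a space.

-3.30 1.97

A=(0,0), D=(5.00,0)
B = A + 2.00·(cos93°, sin93°) = (-0.1047, 1.9973)
|BD| = 5.4815
circle(B,10.00) ∩ circle(D,9.00): a=4.4739, h=8.9434
  candidates: C₊=(7.3203,8.6958) cross=49.023; C₋=(0.8030,-7.9615) cross=-49.023
  mode + wants cross > 0 → take C=(7.3203,8.6958) (cross=49.023)
ex = (C−B)/|BC| = (0.7425,0.6699); ey = (-0.6699,0.7425)
P = B + -2.39·ex + 2.12·ey = (-3.2993,1.9704)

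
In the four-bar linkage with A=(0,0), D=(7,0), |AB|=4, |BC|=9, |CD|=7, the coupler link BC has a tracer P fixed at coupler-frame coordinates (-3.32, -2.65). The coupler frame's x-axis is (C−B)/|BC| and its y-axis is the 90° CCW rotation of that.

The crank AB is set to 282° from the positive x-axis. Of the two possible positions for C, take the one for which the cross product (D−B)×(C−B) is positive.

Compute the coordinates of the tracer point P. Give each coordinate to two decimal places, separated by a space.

A=(0,0), D=(7.00,0)
B = A + 4.00·(cos282°, sin282°) = (0.8316, -3.9126)
|BD| = 7.3046
circle(B,9.00) ∩ circle(D,7.00): a=5.8427, h=6.8456
  candidates: C₊=(2.0987,4.9978) cross=50.005; C₋=(9.4323,-6.5638) cross=-50.005
  mode + wants cross > 0 → take C=(2.0987,4.9978) (cross=50.005)
ex = (C−B)/|BC| = (0.1408,0.9900); ey = (-0.9900,0.1408)
P = B + -3.32·ex + -2.65·ey = (2.9878,-7.5726)

2.99 -7.57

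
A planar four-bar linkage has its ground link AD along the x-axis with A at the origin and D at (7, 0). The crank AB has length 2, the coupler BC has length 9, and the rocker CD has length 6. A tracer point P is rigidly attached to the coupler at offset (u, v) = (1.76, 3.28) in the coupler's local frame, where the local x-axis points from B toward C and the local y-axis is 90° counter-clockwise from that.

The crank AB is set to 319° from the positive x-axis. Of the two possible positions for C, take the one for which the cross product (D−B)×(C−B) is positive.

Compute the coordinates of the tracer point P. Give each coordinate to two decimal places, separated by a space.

-0.13 2.03

A=(0,0), D=(7.00,0)
B = A + 2.00·(cos319°, sin319°) = (1.5094, -1.3121)
|BD| = 5.6452
circle(B,9.00) ∩ circle(D,6.00): a=6.8083, h=5.8862
  candidates: C₊=(6.7631,5.9953) cross=33.229; C₋=(9.4994,-5.4546) cross=-33.229
  mode + wants cross > 0 → take C=(6.7631,5.9953) (cross=33.229)
ex = (C−B)/|BC| = (0.5837,0.8119); ey = (-0.8119,0.5837)
P = B + 1.76·ex + 3.28·ey = (-0.1263,2.0316)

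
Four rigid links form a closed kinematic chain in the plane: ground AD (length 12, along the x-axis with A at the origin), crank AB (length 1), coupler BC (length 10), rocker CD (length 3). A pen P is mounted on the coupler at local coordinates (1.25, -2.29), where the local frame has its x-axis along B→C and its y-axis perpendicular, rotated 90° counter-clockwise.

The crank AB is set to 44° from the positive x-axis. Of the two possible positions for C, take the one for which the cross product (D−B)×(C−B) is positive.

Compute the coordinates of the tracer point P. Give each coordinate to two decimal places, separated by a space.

2.39 -1.31

A=(0,0), D=(12.00,0)
B = A + 1.00·(cos44°, sin44°) = (0.7193, 0.6947)
|BD| = 11.3020
circle(B,10.00) ∩ circle(D,3.00): a=9.6768, h=2.5217
  candidates: C₊=(10.5329,2.6168) cross=28.500; C₋=(10.2229,-2.4170) cross=-28.500
  mode + wants cross > 0 → take C=(10.5329,2.6168) (cross=28.500)
ex = (C−B)/|BC| = (0.9814,0.1922); ey = (-0.1922,0.9814)
P = B + 1.25·ex + -2.29·ey = (2.3862,-1.3124)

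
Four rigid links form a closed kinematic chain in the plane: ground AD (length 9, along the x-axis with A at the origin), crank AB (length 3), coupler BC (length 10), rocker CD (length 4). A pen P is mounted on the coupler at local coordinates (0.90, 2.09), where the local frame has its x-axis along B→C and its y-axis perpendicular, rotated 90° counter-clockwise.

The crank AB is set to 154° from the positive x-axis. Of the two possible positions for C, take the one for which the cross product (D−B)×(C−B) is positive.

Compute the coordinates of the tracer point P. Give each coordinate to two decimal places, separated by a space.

-2.27 3.55

A=(0,0), D=(9.00,0)
B = A + 3.00·(cos154°, sin154°) = (-2.6964, 1.3151)
|BD| = 11.7701
circle(B,10.00) ∩ circle(D,4.00): a=9.4534, h=3.2608
  candidates: C₊=(7.0622,3.4993) cross=38.380; C₋=(6.3335,-2.9816) cross=-38.380
  mode + wants cross > 0 → take C=(7.0622,3.4993) (cross=38.380)
ex = (C−B)/|BC| = (0.9759,0.2184); ey = (-0.2184,0.9759)
P = B + 0.90·ex + 2.09·ey = (-2.2746,3.5512)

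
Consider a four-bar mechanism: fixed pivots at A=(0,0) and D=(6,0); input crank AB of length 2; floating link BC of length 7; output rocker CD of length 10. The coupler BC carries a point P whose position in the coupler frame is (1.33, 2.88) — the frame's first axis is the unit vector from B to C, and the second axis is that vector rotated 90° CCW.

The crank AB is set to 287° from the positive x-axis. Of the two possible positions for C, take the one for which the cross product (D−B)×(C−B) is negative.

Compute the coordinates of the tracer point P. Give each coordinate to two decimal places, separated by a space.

3.60 -2.91

A=(0,0), D=(6.00,0)
B = A + 2.00·(cos287°, sin287°) = (0.5847, -1.9126)
|BD| = 5.7431
circle(B,7.00) ∩ circle(D,10.00): a=-1.5686, h=6.8220
  candidates: C₊=(-3.1662,3.9976) cross=39.179; C₋=(1.3776,-8.8676) cross=-39.179
  mode - wants cross < 0 → take C=(1.3776,-8.8676) (cross=-39.179)
ex = (C−B)/|BC| = (0.1133,-0.9936); ey = (0.9936,0.1133)
P = B + 1.33·ex + 2.88·ey = (3.5969,-2.9078)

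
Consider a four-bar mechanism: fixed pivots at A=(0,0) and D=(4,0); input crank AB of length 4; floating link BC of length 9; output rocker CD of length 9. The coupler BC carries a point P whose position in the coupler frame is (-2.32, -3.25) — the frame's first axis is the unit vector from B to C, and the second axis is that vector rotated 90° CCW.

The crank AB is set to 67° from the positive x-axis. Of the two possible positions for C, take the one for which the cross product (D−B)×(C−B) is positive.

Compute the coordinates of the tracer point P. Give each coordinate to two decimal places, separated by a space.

A=(0,0), D=(4.00,0)
B = A + 4.00·(cos67°, sin67°) = (1.5629, 3.6820)
|BD| = 4.4155
circle(B,9.00) ∩ circle(D,9.00): a=2.2077, h=8.7250
  candidates: C₊=(10.0571,6.6567) cross=38.525; C₋=(-4.4942,-2.9746) cross=-38.525
  mode + wants cross > 0 → take C=(10.0571,6.6567) (cross=38.525)
ex = (C−B)/|BC| = (0.9438,0.3305); ey = (-0.3305,0.9438)
P = B + -2.32·ex + -3.25·ey = (0.4475,-0.1521)

0.45 -0.15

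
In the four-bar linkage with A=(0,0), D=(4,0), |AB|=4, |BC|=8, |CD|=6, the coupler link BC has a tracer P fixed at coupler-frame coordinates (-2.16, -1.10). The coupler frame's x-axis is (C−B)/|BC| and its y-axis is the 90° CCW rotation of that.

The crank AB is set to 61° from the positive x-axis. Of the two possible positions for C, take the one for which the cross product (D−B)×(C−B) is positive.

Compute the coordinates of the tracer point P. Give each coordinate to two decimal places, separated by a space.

A=(0,0), D=(4.00,0)
B = A + 4.00·(cos61°, sin61°) = (1.9392, 3.4985)
|BD| = 4.0603
circle(B,8.00) ∩ circle(D,6.00): a=5.4782, h=5.8301
  candidates: C₊=(9.7430,1.7373) cross=23.672; C₋=(-0.3037,-4.1807) cross=-23.672
  mode + wants cross > 0 → take C=(9.7430,1.7373) (cross=23.672)
ex = (C−B)/|BC| = (0.9755,-0.2201); ey = (0.2201,0.9755)
P = B + -2.16·ex + -1.10·ey = (-0.4099,2.9010)

-0.41 2.90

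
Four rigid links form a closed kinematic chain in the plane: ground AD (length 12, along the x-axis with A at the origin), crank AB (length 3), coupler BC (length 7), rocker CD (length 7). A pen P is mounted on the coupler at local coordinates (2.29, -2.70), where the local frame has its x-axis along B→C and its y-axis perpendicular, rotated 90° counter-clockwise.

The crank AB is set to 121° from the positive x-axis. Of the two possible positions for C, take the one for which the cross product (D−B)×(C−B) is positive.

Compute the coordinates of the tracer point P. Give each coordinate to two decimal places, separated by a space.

0.71 -0.16

A=(0,0), D=(12.00,0)
B = A + 3.00·(cos121°, sin121°) = (-1.5451, 2.5715)
|BD| = 13.7870
circle(B,7.00) ∩ circle(D,7.00): a=6.8935, h=1.2163
  candidates: C₊=(5.4543,2.4807) cross=16.769; C₋=(5.0006,0.0908) cross=-16.769
  mode + wants cross > 0 → take C=(5.4543,2.4807) (cross=16.769)
ex = (C−B)/|BC| = (0.9999,-0.0130); ey = (0.0130,0.9999)
P = B + 2.29·ex + -2.70·ey = (0.7097,-0.1580)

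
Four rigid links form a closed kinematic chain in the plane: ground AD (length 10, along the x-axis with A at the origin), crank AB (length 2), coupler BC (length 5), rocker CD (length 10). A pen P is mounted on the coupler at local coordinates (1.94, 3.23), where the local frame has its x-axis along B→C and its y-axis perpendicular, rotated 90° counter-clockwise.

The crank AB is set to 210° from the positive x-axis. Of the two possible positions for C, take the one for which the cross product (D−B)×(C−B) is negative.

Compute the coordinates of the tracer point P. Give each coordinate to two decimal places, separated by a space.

2.01 -0.57

A=(0,0), D=(10.00,0)
B = A + 2.00·(cos210°, sin210°) = (-1.7321, -1.0000)
|BD| = 11.7746
circle(B,5.00) ∩ circle(D,10.00): a=2.7025, h=4.2067
  candidates: C₊=(0.6034,3.4211) cross=49.533; C₋=(1.3179,-4.9620) cross=-49.533
  mode - wants cross < 0 → take C=(1.3179,-4.9620) (cross=-49.533)
ex = (C−B)/|BC| = (0.6100,-0.7924); ey = (0.7924,0.6100)
P = B + 1.94·ex + 3.23·ey = (2.0108,-0.5670)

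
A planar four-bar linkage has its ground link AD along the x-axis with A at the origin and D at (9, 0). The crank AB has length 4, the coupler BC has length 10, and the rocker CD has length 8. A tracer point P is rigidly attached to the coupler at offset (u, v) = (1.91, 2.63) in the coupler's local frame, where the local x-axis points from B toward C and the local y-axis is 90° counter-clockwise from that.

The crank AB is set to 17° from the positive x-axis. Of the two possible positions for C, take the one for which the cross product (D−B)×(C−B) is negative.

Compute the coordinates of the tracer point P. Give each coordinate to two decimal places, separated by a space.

7.01 0.52

A=(0,0), D=(9.00,0)
B = A + 4.00·(cos17°, sin17°) = (3.8252, 1.1695)
|BD| = 5.3053
circle(B,10.00) ∩ circle(D,8.00): a=6.0455, h=7.9657
  candidates: C₊=(11.4779,7.6066) cross=42.260; C₋=(7.9661,-7.9329) cross=-42.260
  mode - wants cross < 0 → take C=(7.9661,-7.9329) (cross=-42.260)
ex = (C−B)/|BC| = (0.4141,-0.9102); ey = (0.9102,0.4141)
P = B + 1.91·ex + 2.63·ey = (7.0100,0.5200)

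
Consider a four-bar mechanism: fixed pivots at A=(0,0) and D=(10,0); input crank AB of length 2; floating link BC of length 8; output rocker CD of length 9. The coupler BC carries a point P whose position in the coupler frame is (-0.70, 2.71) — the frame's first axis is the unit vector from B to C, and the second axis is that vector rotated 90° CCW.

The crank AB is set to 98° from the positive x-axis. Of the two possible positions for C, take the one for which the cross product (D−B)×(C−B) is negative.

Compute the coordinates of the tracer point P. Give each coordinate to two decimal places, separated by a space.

1.95 3.67

A=(0,0), D=(10.00,0)
B = A + 2.00·(cos98°, sin98°) = (-0.2783, 1.9805)
|BD| = 10.4674
circle(B,8.00) ∩ circle(D,9.00): a=4.4217, h=6.6670
  candidates: C₊=(5.3249,7.6905) cross=69.786; C₋=(2.8020,-5.4027) cross=-69.786
  mode - wants cross < 0 → take C=(2.8020,-5.4027) (cross=-69.786)
ex = (C−B)/|BC| = (0.3850,-0.9229); ey = (0.9229,0.3850)
P = B + -0.70·ex + 2.71·ey = (1.9532,3.6700)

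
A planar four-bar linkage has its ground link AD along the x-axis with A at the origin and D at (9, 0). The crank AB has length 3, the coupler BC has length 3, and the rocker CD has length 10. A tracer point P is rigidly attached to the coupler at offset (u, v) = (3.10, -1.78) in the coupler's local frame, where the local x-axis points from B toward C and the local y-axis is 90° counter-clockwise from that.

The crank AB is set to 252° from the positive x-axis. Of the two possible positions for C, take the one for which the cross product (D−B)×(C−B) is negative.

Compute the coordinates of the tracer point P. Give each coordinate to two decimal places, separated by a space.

A=(0,0), D=(9.00,0)
B = A + 3.00·(cos252°, sin252°) = (-0.9271, -2.8532)
|BD| = 10.3289
circle(B,3.00) ∩ circle(D,10.00): a=0.7594, h=2.9023
  candidates: C₊=(-0.9989,0.1460) cross=29.978; C₋=(0.6045,-5.4328) cross=-29.978
  mode - wants cross < 0 → take C=(0.6045,-5.4328) (cross=-29.978)
ex = (C−B)/|BC| = (0.5105,-0.8599); ey = (0.8599,0.5105)
P = B + 3.10·ex + -1.78·ey = (-0.8750,-6.4275)

-0.88 -6.43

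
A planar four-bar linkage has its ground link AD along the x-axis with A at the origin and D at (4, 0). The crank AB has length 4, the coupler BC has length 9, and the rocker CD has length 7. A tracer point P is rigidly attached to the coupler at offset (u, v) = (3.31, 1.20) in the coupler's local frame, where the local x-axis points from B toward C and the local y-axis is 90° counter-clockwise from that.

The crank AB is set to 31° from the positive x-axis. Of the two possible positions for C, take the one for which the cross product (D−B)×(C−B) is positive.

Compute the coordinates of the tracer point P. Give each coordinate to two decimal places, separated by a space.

A=(0,0), D=(4.00,0)
B = A + 4.00·(cos31°, sin31°) = (3.4287, 2.0602)
|BD| = 2.1379
circle(B,9.00) ∩ circle(D,7.00): a=8.5529, h=2.8014
  candidates: C₊=(8.4138,-5.4331) cross=5.989; C₋=(3.0148,-6.9303) cross=-5.989
  mode + wants cross > 0 → take C=(8.4138,-5.4331) (cross=5.989)
ex = (C−B)/|BC| = (0.5539,-0.8326); ey = (0.8326,0.5539)
P = B + 3.31·ex + 1.20·ey = (6.2612,-0.0310)

6.26 -0.03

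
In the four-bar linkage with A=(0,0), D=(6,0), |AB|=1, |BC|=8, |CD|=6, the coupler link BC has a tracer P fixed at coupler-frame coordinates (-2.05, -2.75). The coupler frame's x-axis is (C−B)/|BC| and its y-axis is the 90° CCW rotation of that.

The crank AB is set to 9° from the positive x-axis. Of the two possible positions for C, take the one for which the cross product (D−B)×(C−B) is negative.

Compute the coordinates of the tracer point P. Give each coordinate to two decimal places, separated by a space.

-2.44 -0.02

A=(0,0), D=(6.00,0)
B = A + 1.00·(cos9°, sin9°) = (0.9877, 0.1564)
|BD| = 5.0148
circle(B,8.00) ∩ circle(D,6.00): a=5.2991, h=5.9933
  candidates: C₊=(6.4712,5.9815) cross=30.055; C₋=(6.0973,-5.9992) cross=-30.055
  mode - wants cross < 0 → take C=(6.0973,-5.9992) (cross=-30.055)
ex = (C−B)/|BC| = (0.6387,-0.7695); ey = (0.7695,0.6387)
P = B + -2.05·ex + -2.75·ey = (-2.4377,-0.0226)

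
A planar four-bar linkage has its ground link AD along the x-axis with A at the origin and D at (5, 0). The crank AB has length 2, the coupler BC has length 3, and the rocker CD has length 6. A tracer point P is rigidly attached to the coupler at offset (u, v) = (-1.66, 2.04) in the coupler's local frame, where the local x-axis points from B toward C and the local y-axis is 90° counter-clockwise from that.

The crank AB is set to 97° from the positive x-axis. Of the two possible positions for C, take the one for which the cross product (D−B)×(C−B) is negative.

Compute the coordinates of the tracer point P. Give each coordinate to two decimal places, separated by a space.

A=(0,0), D=(5.00,0)
B = A + 2.00·(cos97°, sin97°) = (-0.2437, 1.9851)
|BD| = 5.6069
circle(B,3.00) ∩ circle(D,6.00): a=0.3957, h=2.9738
  candidates: C₊=(1.1792,4.6262) cross=16.674; C₋=(-0.9265,-0.9362) cross=-16.674
  mode - wants cross < 0 → take C=(-0.9265,-0.9362) (cross=-16.674)
ex = (C−B)/|BC| = (-0.2276,-0.9738); ey = (0.9738,-0.2276)
P = B + -1.66·ex + 2.04·ey = (2.1205,3.1372)

2.12 3.14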